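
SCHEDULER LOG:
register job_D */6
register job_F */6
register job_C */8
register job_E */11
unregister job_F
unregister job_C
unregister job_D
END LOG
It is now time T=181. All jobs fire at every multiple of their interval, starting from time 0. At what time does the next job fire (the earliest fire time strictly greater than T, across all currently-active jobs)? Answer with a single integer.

Answer: 187

Derivation:
Op 1: register job_D */6 -> active={job_D:*/6}
Op 2: register job_F */6 -> active={job_D:*/6, job_F:*/6}
Op 3: register job_C */8 -> active={job_C:*/8, job_D:*/6, job_F:*/6}
Op 4: register job_E */11 -> active={job_C:*/8, job_D:*/6, job_E:*/11, job_F:*/6}
Op 5: unregister job_F -> active={job_C:*/8, job_D:*/6, job_E:*/11}
Op 6: unregister job_C -> active={job_D:*/6, job_E:*/11}
Op 7: unregister job_D -> active={job_E:*/11}
  job_E: interval 11, next fire after T=181 is 187
Earliest fire time = 187 (job job_E)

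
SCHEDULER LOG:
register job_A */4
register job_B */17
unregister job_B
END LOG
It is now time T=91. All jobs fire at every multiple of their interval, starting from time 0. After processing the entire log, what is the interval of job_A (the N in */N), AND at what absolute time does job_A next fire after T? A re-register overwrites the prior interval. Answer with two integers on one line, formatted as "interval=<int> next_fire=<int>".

Op 1: register job_A */4 -> active={job_A:*/4}
Op 2: register job_B */17 -> active={job_A:*/4, job_B:*/17}
Op 3: unregister job_B -> active={job_A:*/4}
Final interval of job_A = 4
Next fire of job_A after T=91: (91//4+1)*4 = 92

Answer: interval=4 next_fire=92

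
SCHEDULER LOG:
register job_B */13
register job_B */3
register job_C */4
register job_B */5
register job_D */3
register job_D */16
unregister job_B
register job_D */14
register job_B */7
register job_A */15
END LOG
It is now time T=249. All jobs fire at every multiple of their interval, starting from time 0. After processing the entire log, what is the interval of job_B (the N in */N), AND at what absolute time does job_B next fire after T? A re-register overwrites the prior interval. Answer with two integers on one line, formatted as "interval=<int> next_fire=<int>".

Answer: interval=7 next_fire=252

Derivation:
Op 1: register job_B */13 -> active={job_B:*/13}
Op 2: register job_B */3 -> active={job_B:*/3}
Op 3: register job_C */4 -> active={job_B:*/3, job_C:*/4}
Op 4: register job_B */5 -> active={job_B:*/5, job_C:*/4}
Op 5: register job_D */3 -> active={job_B:*/5, job_C:*/4, job_D:*/3}
Op 6: register job_D */16 -> active={job_B:*/5, job_C:*/4, job_D:*/16}
Op 7: unregister job_B -> active={job_C:*/4, job_D:*/16}
Op 8: register job_D */14 -> active={job_C:*/4, job_D:*/14}
Op 9: register job_B */7 -> active={job_B:*/7, job_C:*/4, job_D:*/14}
Op 10: register job_A */15 -> active={job_A:*/15, job_B:*/7, job_C:*/4, job_D:*/14}
Final interval of job_B = 7
Next fire of job_B after T=249: (249//7+1)*7 = 252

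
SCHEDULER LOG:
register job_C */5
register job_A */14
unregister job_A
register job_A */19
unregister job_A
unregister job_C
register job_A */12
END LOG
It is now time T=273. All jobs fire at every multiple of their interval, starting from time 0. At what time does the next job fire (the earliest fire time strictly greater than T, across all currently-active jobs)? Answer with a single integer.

Op 1: register job_C */5 -> active={job_C:*/5}
Op 2: register job_A */14 -> active={job_A:*/14, job_C:*/5}
Op 3: unregister job_A -> active={job_C:*/5}
Op 4: register job_A */19 -> active={job_A:*/19, job_C:*/5}
Op 5: unregister job_A -> active={job_C:*/5}
Op 6: unregister job_C -> active={}
Op 7: register job_A */12 -> active={job_A:*/12}
  job_A: interval 12, next fire after T=273 is 276
Earliest fire time = 276 (job job_A)

Answer: 276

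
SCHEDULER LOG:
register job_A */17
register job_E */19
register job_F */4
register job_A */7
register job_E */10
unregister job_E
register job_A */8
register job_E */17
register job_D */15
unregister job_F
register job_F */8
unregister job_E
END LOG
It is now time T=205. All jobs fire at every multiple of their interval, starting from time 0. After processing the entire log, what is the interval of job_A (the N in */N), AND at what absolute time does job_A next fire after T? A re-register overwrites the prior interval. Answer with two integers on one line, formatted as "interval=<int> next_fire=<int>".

Answer: interval=8 next_fire=208

Derivation:
Op 1: register job_A */17 -> active={job_A:*/17}
Op 2: register job_E */19 -> active={job_A:*/17, job_E:*/19}
Op 3: register job_F */4 -> active={job_A:*/17, job_E:*/19, job_F:*/4}
Op 4: register job_A */7 -> active={job_A:*/7, job_E:*/19, job_F:*/4}
Op 5: register job_E */10 -> active={job_A:*/7, job_E:*/10, job_F:*/4}
Op 6: unregister job_E -> active={job_A:*/7, job_F:*/4}
Op 7: register job_A */8 -> active={job_A:*/8, job_F:*/4}
Op 8: register job_E */17 -> active={job_A:*/8, job_E:*/17, job_F:*/4}
Op 9: register job_D */15 -> active={job_A:*/8, job_D:*/15, job_E:*/17, job_F:*/4}
Op 10: unregister job_F -> active={job_A:*/8, job_D:*/15, job_E:*/17}
Op 11: register job_F */8 -> active={job_A:*/8, job_D:*/15, job_E:*/17, job_F:*/8}
Op 12: unregister job_E -> active={job_A:*/8, job_D:*/15, job_F:*/8}
Final interval of job_A = 8
Next fire of job_A after T=205: (205//8+1)*8 = 208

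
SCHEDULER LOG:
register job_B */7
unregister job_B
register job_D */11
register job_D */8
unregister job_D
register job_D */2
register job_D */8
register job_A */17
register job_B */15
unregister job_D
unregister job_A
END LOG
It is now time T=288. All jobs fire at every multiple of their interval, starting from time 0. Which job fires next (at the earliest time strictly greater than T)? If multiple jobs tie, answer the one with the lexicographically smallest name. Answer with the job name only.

Op 1: register job_B */7 -> active={job_B:*/7}
Op 2: unregister job_B -> active={}
Op 3: register job_D */11 -> active={job_D:*/11}
Op 4: register job_D */8 -> active={job_D:*/8}
Op 5: unregister job_D -> active={}
Op 6: register job_D */2 -> active={job_D:*/2}
Op 7: register job_D */8 -> active={job_D:*/8}
Op 8: register job_A */17 -> active={job_A:*/17, job_D:*/8}
Op 9: register job_B */15 -> active={job_A:*/17, job_B:*/15, job_D:*/8}
Op 10: unregister job_D -> active={job_A:*/17, job_B:*/15}
Op 11: unregister job_A -> active={job_B:*/15}
  job_B: interval 15, next fire after T=288 is 300
Earliest = 300, winner (lex tiebreak) = job_B

Answer: job_B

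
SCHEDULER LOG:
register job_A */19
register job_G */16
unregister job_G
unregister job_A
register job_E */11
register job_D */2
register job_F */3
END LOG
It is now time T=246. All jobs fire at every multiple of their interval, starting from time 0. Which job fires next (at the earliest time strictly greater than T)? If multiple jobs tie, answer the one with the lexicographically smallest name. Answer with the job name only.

Answer: job_D

Derivation:
Op 1: register job_A */19 -> active={job_A:*/19}
Op 2: register job_G */16 -> active={job_A:*/19, job_G:*/16}
Op 3: unregister job_G -> active={job_A:*/19}
Op 4: unregister job_A -> active={}
Op 5: register job_E */11 -> active={job_E:*/11}
Op 6: register job_D */2 -> active={job_D:*/2, job_E:*/11}
Op 7: register job_F */3 -> active={job_D:*/2, job_E:*/11, job_F:*/3}
  job_D: interval 2, next fire after T=246 is 248
  job_E: interval 11, next fire after T=246 is 253
  job_F: interval 3, next fire after T=246 is 249
Earliest = 248, winner (lex tiebreak) = job_D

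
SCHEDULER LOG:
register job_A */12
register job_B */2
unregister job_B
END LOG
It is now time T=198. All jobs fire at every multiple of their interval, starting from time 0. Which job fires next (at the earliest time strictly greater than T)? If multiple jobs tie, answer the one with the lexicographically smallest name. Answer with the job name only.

Answer: job_A

Derivation:
Op 1: register job_A */12 -> active={job_A:*/12}
Op 2: register job_B */2 -> active={job_A:*/12, job_B:*/2}
Op 3: unregister job_B -> active={job_A:*/12}
  job_A: interval 12, next fire after T=198 is 204
Earliest = 204, winner (lex tiebreak) = job_A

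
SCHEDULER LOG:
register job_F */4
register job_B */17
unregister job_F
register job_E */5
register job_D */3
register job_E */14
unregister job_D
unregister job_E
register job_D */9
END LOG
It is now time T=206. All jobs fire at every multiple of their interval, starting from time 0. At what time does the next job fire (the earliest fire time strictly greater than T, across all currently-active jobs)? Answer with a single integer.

Answer: 207

Derivation:
Op 1: register job_F */4 -> active={job_F:*/4}
Op 2: register job_B */17 -> active={job_B:*/17, job_F:*/4}
Op 3: unregister job_F -> active={job_B:*/17}
Op 4: register job_E */5 -> active={job_B:*/17, job_E:*/5}
Op 5: register job_D */3 -> active={job_B:*/17, job_D:*/3, job_E:*/5}
Op 6: register job_E */14 -> active={job_B:*/17, job_D:*/3, job_E:*/14}
Op 7: unregister job_D -> active={job_B:*/17, job_E:*/14}
Op 8: unregister job_E -> active={job_B:*/17}
Op 9: register job_D */9 -> active={job_B:*/17, job_D:*/9}
  job_B: interval 17, next fire after T=206 is 221
  job_D: interval 9, next fire after T=206 is 207
Earliest fire time = 207 (job job_D)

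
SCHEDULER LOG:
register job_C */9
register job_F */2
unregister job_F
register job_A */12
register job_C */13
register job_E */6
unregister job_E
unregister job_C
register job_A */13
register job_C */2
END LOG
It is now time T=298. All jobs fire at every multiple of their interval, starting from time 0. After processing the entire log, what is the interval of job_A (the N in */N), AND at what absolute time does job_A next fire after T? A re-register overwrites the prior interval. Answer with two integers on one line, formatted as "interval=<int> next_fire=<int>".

Answer: interval=13 next_fire=299

Derivation:
Op 1: register job_C */9 -> active={job_C:*/9}
Op 2: register job_F */2 -> active={job_C:*/9, job_F:*/2}
Op 3: unregister job_F -> active={job_C:*/9}
Op 4: register job_A */12 -> active={job_A:*/12, job_C:*/9}
Op 5: register job_C */13 -> active={job_A:*/12, job_C:*/13}
Op 6: register job_E */6 -> active={job_A:*/12, job_C:*/13, job_E:*/6}
Op 7: unregister job_E -> active={job_A:*/12, job_C:*/13}
Op 8: unregister job_C -> active={job_A:*/12}
Op 9: register job_A */13 -> active={job_A:*/13}
Op 10: register job_C */2 -> active={job_A:*/13, job_C:*/2}
Final interval of job_A = 13
Next fire of job_A after T=298: (298//13+1)*13 = 299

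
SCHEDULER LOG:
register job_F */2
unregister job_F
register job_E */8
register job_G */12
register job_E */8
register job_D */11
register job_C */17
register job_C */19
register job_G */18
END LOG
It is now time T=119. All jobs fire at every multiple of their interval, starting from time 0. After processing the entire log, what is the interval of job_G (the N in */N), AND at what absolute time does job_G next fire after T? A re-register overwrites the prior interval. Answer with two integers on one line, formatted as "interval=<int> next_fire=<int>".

Answer: interval=18 next_fire=126

Derivation:
Op 1: register job_F */2 -> active={job_F:*/2}
Op 2: unregister job_F -> active={}
Op 3: register job_E */8 -> active={job_E:*/8}
Op 4: register job_G */12 -> active={job_E:*/8, job_G:*/12}
Op 5: register job_E */8 -> active={job_E:*/8, job_G:*/12}
Op 6: register job_D */11 -> active={job_D:*/11, job_E:*/8, job_G:*/12}
Op 7: register job_C */17 -> active={job_C:*/17, job_D:*/11, job_E:*/8, job_G:*/12}
Op 8: register job_C */19 -> active={job_C:*/19, job_D:*/11, job_E:*/8, job_G:*/12}
Op 9: register job_G */18 -> active={job_C:*/19, job_D:*/11, job_E:*/8, job_G:*/18}
Final interval of job_G = 18
Next fire of job_G after T=119: (119//18+1)*18 = 126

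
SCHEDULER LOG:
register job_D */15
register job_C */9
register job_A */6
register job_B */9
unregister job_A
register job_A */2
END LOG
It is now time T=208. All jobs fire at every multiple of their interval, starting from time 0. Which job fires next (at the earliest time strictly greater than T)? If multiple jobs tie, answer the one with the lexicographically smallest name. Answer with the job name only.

Op 1: register job_D */15 -> active={job_D:*/15}
Op 2: register job_C */9 -> active={job_C:*/9, job_D:*/15}
Op 3: register job_A */6 -> active={job_A:*/6, job_C:*/9, job_D:*/15}
Op 4: register job_B */9 -> active={job_A:*/6, job_B:*/9, job_C:*/9, job_D:*/15}
Op 5: unregister job_A -> active={job_B:*/9, job_C:*/9, job_D:*/15}
Op 6: register job_A */2 -> active={job_A:*/2, job_B:*/9, job_C:*/9, job_D:*/15}
  job_A: interval 2, next fire after T=208 is 210
  job_B: interval 9, next fire after T=208 is 216
  job_C: interval 9, next fire after T=208 is 216
  job_D: interval 15, next fire after T=208 is 210
Earliest = 210, winner (lex tiebreak) = job_A

Answer: job_A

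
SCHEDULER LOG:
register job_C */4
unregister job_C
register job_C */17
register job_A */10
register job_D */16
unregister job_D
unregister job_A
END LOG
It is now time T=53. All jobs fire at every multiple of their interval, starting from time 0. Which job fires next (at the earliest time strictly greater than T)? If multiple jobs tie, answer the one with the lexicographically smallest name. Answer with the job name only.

Answer: job_C

Derivation:
Op 1: register job_C */4 -> active={job_C:*/4}
Op 2: unregister job_C -> active={}
Op 3: register job_C */17 -> active={job_C:*/17}
Op 4: register job_A */10 -> active={job_A:*/10, job_C:*/17}
Op 5: register job_D */16 -> active={job_A:*/10, job_C:*/17, job_D:*/16}
Op 6: unregister job_D -> active={job_A:*/10, job_C:*/17}
Op 7: unregister job_A -> active={job_C:*/17}
  job_C: interval 17, next fire after T=53 is 68
Earliest = 68, winner (lex tiebreak) = job_C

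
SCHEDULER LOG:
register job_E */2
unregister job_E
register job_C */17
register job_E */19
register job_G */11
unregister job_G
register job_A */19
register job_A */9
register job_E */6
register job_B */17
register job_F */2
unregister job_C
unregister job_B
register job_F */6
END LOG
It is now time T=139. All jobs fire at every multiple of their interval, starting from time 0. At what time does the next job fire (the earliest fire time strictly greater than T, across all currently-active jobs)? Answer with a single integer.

Answer: 144

Derivation:
Op 1: register job_E */2 -> active={job_E:*/2}
Op 2: unregister job_E -> active={}
Op 3: register job_C */17 -> active={job_C:*/17}
Op 4: register job_E */19 -> active={job_C:*/17, job_E:*/19}
Op 5: register job_G */11 -> active={job_C:*/17, job_E:*/19, job_G:*/11}
Op 6: unregister job_G -> active={job_C:*/17, job_E:*/19}
Op 7: register job_A */19 -> active={job_A:*/19, job_C:*/17, job_E:*/19}
Op 8: register job_A */9 -> active={job_A:*/9, job_C:*/17, job_E:*/19}
Op 9: register job_E */6 -> active={job_A:*/9, job_C:*/17, job_E:*/6}
Op 10: register job_B */17 -> active={job_A:*/9, job_B:*/17, job_C:*/17, job_E:*/6}
Op 11: register job_F */2 -> active={job_A:*/9, job_B:*/17, job_C:*/17, job_E:*/6, job_F:*/2}
Op 12: unregister job_C -> active={job_A:*/9, job_B:*/17, job_E:*/6, job_F:*/2}
Op 13: unregister job_B -> active={job_A:*/9, job_E:*/6, job_F:*/2}
Op 14: register job_F */6 -> active={job_A:*/9, job_E:*/6, job_F:*/6}
  job_A: interval 9, next fire after T=139 is 144
  job_E: interval 6, next fire after T=139 is 144
  job_F: interval 6, next fire after T=139 is 144
Earliest fire time = 144 (job job_A)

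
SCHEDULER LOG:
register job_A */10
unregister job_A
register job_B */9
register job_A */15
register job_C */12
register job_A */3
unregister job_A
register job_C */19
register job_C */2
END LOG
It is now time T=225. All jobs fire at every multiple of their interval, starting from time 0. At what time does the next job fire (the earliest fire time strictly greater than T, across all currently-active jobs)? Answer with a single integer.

Answer: 226

Derivation:
Op 1: register job_A */10 -> active={job_A:*/10}
Op 2: unregister job_A -> active={}
Op 3: register job_B */9 -> active={job_B:*/9}
Op 4: register job_A */15 -> active={job_A:*/15, job_B:*/9}
Op 5: register job_C */12 -> active={job_A:*/15, job_B:*/9, job_C:*/12}
Op 6: register job_A */3 -> active={job_A:*/3, job_B:*/9, job_C:*/12}
Op 7: unregister job_A -> active={job_B:*/9, job_C:*/12}
Op 8: register job_C */19 -> active={job_B:*/9, job_C:*/19}
Op 9: register job_C */2 -> active={job_B:*/9, job_C:*/2}
  job_B: interval 9, next fire after T=225 is 234
  job_C: interval 2, next fire after T=225 is 226
Earliest fire time = 226 (job job_C)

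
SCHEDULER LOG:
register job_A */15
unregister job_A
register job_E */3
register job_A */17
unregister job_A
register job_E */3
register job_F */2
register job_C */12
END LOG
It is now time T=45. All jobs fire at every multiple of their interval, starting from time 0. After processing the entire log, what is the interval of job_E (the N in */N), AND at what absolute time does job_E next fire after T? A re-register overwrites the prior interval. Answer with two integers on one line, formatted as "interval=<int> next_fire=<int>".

Answer: interval=3 next_fire=48

Derivation:
Op 1: register job_A */15 -> active={job_A:*/15}
Op 2: unregister job_A -> active={}
Op 3: register job_E */3 -> active={job_E:*/3}
Op 4: register job_A */17 -> active={job_A:*/17, job_E:*/3}
Op 5: unregister job_A -> active={job_E:*/3}
Op 6: register job_E */3 -> active={job_E:*/3}
Op 7: register job_F */2 -> active={job_E:*/3, job_F:*/2}
Op 8: register job_C */12 -> active={job_C:*/12, job_E:*/3, job_F:*/2}
Final interval of job_E = 3
Next fire of job_E after T=45: (45//3+1)*3 = 48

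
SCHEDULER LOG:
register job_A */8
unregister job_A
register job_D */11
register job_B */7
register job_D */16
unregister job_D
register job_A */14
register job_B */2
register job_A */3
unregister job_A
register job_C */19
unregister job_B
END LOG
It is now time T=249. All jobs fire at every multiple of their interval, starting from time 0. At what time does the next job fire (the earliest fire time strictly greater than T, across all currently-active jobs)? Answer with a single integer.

Answer: 266

Derivation:
Op 1: register job_A */8 -> active={job_A:*/8}
Op 2: unregister job_A -> active={}
Op 3: register job_D */11 -> active={job_D:*/11}
Op 4: register job_B */7 -> active={job_B:*/7, job_D:*/11}
Op 5: register job_D */16 -> active={job_B:*/7, job_D:*/16}
Op 6: unregister job_D -> active={job_B:*/7}
Op 7: register job_A */14 -> active={job_A:*/14, job_B:*/7}
Op 8: register job_B */2 -> active={job_A:*/14, job_B:*/2}
Op 9: register job_A */3 -> active={job_A:*/3, job_B:*/2}
Op 10: unregister job_A -> active={job_B:*/2}
Op 11: register job_C */19 -> active={job_B:*/2, job_C:*/19}
Op 12: unregister job_B -> active={job_C:*/19}
  job_C: interval 19, next fire after T=249 is 266
Earliest fire time = 266 (job job_C)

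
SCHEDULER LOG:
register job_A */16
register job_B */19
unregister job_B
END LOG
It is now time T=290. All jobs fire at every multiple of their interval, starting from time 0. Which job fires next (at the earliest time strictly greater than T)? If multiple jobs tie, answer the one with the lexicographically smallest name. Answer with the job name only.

Answer: job_A

Derivation:
Op 1: register job_A */16 -> active={job_A:*/16}
Op 2: register job_B */19 -> active={job_A:*/16, job_B:*/19}
Op 3: unregister job_B -> active={job_A:*/16}
  job_A: interval 16, next fire after T=290 is 304
Earliest = 304, winner (lex tiebreak) = job_A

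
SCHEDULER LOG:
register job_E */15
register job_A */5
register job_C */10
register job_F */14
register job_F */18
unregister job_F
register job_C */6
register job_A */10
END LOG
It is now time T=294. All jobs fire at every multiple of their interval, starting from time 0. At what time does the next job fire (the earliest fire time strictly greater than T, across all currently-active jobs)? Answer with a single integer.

Answer: 300

Derivation:
Op 1: register job_E */15 -> active={job_E:*/15}
Op 2: register job_A */5 -> active={job_A:*/5, job_E:*/15}
Op 3: register job_C */10 -> active={job_A:*/5, job_C:*/10, job_E:*/15}
Op 4: register job_F */14 -> active={job_A:*/5, job_C:*/10, job_E:*/15, job_F:*/14}
Op 5: register job_F */18 -> active={job_A:*/5, job_C:*/10, job_E:*/15, job_F:*/18}
Op 6: unregister job_F -> active={job_A:*/5, job_C:*/10, job_E:*/15}
Op 7: register job_C */6 -> active={job_A:*/5, job_C:*/6, job_E:*/15}
Op 8: register job_A */10 -> active={job_A:*/10, job_C:*/6, job_E:*/15}
  job_A: interval 10, next fire after T=294 is 300
  job_C: interval 6, next fire after T=294 is 300
  job_E: interval 15, next fire after T=294 is 300
Earliest fire time = 300 (job job_A)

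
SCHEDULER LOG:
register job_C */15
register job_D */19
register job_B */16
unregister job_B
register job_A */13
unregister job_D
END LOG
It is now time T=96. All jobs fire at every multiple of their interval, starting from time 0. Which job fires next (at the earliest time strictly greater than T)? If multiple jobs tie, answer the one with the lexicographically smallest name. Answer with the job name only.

Op 1: register job_C */15 -> active={job_C:*/15}
Op 2: register job_D */19 -> active={job_C:*/15, job_D:*/19}
Op 3: register job_B */16 -> active={job_B:*/16, job_C:*/15, job_D:*/19}
Op 4: unregister job_B -> active={job_C:*/15, job_D:*/19}
Op 5: register job_A */13 -> active={job_A:*/13, job_C:*/15, job_D:*/19}
Op 6: unregister job_D -> active={job_A:*/13, job_C:*/15}
  job_A: interval 13, next fire after T=96 is 104
  job_C: interval 15, next fire after T=96 is 105
Earliest = 104, winner (lex tiebreak) = job_A

Answer: job_A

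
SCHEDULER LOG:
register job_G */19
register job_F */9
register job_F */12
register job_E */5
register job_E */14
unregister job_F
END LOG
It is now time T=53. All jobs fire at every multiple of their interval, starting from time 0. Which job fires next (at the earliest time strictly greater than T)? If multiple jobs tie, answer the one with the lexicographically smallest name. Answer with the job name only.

Op 1: register job_G */19 -> active={job_G:*/19}
Op 2: register job_F */9 -> active={job_F:*/9, job_G:*/19}
Op 3: register job_F */12 -> active={job_F:*/12, job_G:*/19}
Op 4: register job_E */5 -> active={job_E:*/5, job_F:*/12, job_G:*/19}
Op 5: register job_E */14 -> active={job_E:*/14, job_F:*/12, job_G:*/19}
Op 6: unregister job_F -> active={job_E:*/14, job_G:*/19}
  job_E: interval 14, next fire after T=53 is 56
  job_G: interval 19, next fire after T=53 is 57
Earliest = 56, winner (lex tiebreak) = job_E

Answer: job_E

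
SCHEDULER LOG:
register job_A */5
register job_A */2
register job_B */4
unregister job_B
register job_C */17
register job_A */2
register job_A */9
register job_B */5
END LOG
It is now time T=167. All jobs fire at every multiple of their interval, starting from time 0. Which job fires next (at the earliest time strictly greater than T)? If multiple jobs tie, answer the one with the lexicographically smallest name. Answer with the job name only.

Answer: job_B

Derivation:
Op 1: register job_A */5 -> active={job_A:*/5}
Op 2: register job_A */2 -> active={job_A:*/2}
Op 3: register job_B */4 -> active={job_A:*/2, job_B:*/4}
Op 4: unregister job_B -> active={job_A:*/2}
Op 5: register job_C */17 -> active={job_A:*/2, job_C:*/17}
Op 6: register job_A */2 -> active={job_A:*/2, job_C:*/17}
Op 7: register job_A */9 -> active={job_A:*/9, job_C:*/17}
Op 8: register job_B */5 -> active={job_A:*/9, job_B:*/5, job_C:*/17}
  job_A: interval 9, next fire after T=167 is 171
  job_B: interval 5, next fire after T=167 is 170
  job_C: interval 17, next fire after T=167 is 170
Earliest = 170, winner (lex tiebreak) = job_B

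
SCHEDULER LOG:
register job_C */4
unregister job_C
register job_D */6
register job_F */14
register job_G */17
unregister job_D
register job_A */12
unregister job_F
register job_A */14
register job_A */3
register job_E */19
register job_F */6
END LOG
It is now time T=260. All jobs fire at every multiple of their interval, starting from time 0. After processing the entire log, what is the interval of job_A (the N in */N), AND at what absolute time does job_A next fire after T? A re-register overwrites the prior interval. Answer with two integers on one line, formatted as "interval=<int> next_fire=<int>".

Answer: interval=3 next_fire=261

Derivation:
Op 1: register job_C */4 -> active={job_C:*/4}
Op 2: unregister job_C -> active={}
Op 3: register job_D */6 -> active={job_D:*/6}
Op 4: register job_F */14 -> active={job_D:*/6, job_F:*/14}
Op 5: register job_G */17 -> active={job_D:*/6, job_F:*/14, job_G:*/17}
Op 6: unregister job_D -> active={job_F:*/14, job_G:*/17}
Op 7: register job_A */12 -> active={job_A:*/12, job_F:*/14, job_G:*/17}
Op 8: unregister job_F -> active={job_A:*/12, job_G:*/17}
Op 9: register job_A */14 -> active={job_A:*/14, job_G:*/17}
Op 10: register job_A */3 -> active={job_A:*/3, job_G:*/17}
Op 11: register job_E */19 -> active={job_A:*/3, job_E:*/19, job_G:*/17}
Op 12: register job_F */6 -> active={job_A:*/3, job_E:*/19, job_F:*/6, job_G:*/17}
Final interval of job_A = 3
Next fire of job_A after T=260: (260//3+1)*3 = 261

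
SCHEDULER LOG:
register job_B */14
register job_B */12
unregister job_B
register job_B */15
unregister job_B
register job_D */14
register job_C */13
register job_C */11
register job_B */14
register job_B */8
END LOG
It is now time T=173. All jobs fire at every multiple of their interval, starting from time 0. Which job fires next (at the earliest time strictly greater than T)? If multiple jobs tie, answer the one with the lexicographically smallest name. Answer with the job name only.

Op 1: register job_B */14 -> active={job_B:*/14}
Op 2: register job_B */12 -> active={job_B:*/12}
Op 3: unregister job_B -> active={}
Op 4: register job_B */15 -> active={job_B:*/15}
Op 5: unregister job_B -> active={}
Op 6: register job_D */14 -> active={job_D:*/14}
Op 7: register job_C */13 -> active={job_C:*/13, job_D:*/14}
Op 8: register job_C */11 -> active={job_C:*/11, job_D:*/14}
Op 9: register job_B */14 -> active={job_B:*/14, job_C:*/11, job_D:*/14}
Op 10: register job_B */8 -> active={job_B:*/8, job_C:*/11, job_D:*/14}
  job_B: interval 8, next fire after T=173 is 176
  job_C: interval 11, next fire after T=173 is 176
  job_D: interval 14, next fire after T=173 is 182
Earliest = 176, winner (lex tiebreak) = job_B

Answer: job_B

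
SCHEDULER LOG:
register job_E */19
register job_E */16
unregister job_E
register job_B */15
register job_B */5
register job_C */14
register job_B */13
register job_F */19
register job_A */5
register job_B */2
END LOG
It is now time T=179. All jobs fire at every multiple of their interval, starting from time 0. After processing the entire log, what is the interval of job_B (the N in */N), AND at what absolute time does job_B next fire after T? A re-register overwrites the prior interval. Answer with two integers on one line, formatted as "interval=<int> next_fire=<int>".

Answer: interval=2 next_fire=180

Derivation:
Op 1: register job_E */19 -> active={job_E:*/19}
Op 2: register job_E */16 -> active={job_E:*/16}
Op 3: unregister job_E -> active={}
Op 4: register job_B */15 -> active={job_B:*/15}
Op 5: register job_B */5 -> active={job_B:*/5}
Op 6: register job_C */14 -> active={job_B:*/5, job_C:*/14}
Op 7: register job_B */13 -> active={job_B:*/13, job_C:*/14}
Op 8: register job_F */19 -> active={job_B:*/13, job_C:*/14, job_F:*/19}
Op 9: register job_A */5 -> active={job_A:*/5, job_B:*/13, job_C:*/14, job_F:*/19}
Op 10: register job_B */2 -> active={job_A:*/5, job_B:*/2, job_C:*/14, job_F:*/19}
Final interval of job_B = 2
Next fire of job_B after T=179: (179//2+1)*2 = 180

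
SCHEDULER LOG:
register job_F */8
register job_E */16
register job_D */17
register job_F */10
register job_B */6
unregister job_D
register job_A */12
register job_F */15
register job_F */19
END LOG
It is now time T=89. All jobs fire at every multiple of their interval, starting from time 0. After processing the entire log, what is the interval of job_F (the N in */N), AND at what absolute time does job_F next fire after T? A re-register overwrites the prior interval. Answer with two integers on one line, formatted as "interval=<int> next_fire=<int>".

Answer: interval=19 next_fire=95

Derivation:
Op 1: register job_F */8 -> active={job_F:*/8}
Op 2: register job_E */16 -> active={job_E:*/16, job_F:*/8}
Op 3: register job_D */17 -> active={job_D:*/17, job_E:*/16, job_F:*/8}
Op 4: register job_F */10 -> active={job_D:*/17, job_E:*/16, job_F:*/10}
Op 5: register job_B */6 -> active={job_B:*/6, job_D:*/17, job_E:*/16, job_F:*/10}
Op 6: unregister job_D -> active={job_B:*/6, job_E:*/16, job_F:*/10}
Op 7: register job_A */12 -> active={job_A:*/12, job_B:*/6, job_E:*/16, job_F:*/10}
Op 8: register job_F */15 -> active={job_A:*/12, job_B:*/6, job_E:*/16, job_F:*/15}
Op 9: register job_F */19 -> active={job_A:*/12, job_B:*/6, job_E:*/16, job_F:*/19}
Final interval of job_F = 19
Next fire of job_F after T=89: (89//19+1)*19 = 95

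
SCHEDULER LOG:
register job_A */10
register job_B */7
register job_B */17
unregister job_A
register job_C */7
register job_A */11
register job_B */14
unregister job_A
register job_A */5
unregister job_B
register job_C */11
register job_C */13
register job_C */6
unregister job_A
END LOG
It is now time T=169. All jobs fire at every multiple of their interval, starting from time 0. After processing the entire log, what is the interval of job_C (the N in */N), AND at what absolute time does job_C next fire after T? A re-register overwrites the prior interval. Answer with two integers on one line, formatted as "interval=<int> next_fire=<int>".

Op 1: register job_A */10 -> active={job_A:*/10}
Op 2: register job_B */7 -> active={job_A:*/10, job_B:*/7}
Op 3: register job_B */17 -> active={job_A:*/10, job_B:*/17}
Op 4: unregister job_A -> active={job_B:*/17}
Op 5: register job_C */7 -> active={job_B:*/17, job_C:*/7}
Op 6: register job_A */11 -> active={job_A:*/11, job_B:*/17, job_C:*/7}
Op 7: register job_B */14 -> active={job_A:*/11, job_B:*/14, job_C:*/7}
Op 8: unregister job_A -> active={job_B:*/14, job_C:*/7}
Op 9: register job_A */5 -> active={job_A:*/5, job_B:*/14, job_C:*/7}
Op 10: unregister job_B -> active={job_A:*/5, job_C:*/7}
Op 11: register job_C */11 -> active={job_A:*/5, job_C:*/11}
Op 12: register job_C */13 -> active={job_A:*/5, job_C:*/13}
Op 13: register job_C */6 -> active={job_A:*/5, job_C:*/6}
Op 14: unregister job_A -> active={job_C:*/6}
Final interval of job_C = 6
Next fire of job_C after T=169: (169//6+1)*6 = 174

Answer: interval=6 next_fire=174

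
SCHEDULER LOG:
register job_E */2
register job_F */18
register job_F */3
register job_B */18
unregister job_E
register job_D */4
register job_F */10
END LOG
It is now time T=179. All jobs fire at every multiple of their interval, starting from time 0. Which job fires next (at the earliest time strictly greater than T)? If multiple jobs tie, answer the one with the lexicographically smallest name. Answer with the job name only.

Op 1: register job_E */2 -> active={job_E:*/2}
Op 2: register job_F */18 -> active={job_E:*/2, job_F:*/18}
Op 3: register job_F */3 -> active={job_E:*/2, job_F:*/3}
Op 4: register job_B */18 -> active={job_B:*/18, job_E:*/2, job_F:*/3}
Op 5: unregister job_E -> active={job_B:*/18, job_F:*/3}
Op 6: register job_D */4 -> active={job_B:*/18, job_D:*/4, job_F:*/3}
Op 7: register job_F */10 -> active={job_B:*/18, job_D:*/4, job_F:*/10}
  job_B: interval 18, next fire after T=179 is 180
  job_D: interval 4, next fire after T=179 is 180
  job_F: interval 10, next fire after T=179 is 180
Earliest = 180, winner (lex tiebreak) = job_B

Answer: job_B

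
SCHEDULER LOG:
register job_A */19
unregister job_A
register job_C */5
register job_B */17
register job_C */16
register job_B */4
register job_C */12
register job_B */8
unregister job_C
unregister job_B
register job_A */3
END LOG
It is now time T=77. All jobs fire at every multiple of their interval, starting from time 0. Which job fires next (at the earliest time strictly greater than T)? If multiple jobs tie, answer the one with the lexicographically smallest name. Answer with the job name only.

Op 1: register job_A */19 -> active={job_A:*/19}
Op 2: unregister job_A -> active={}
Op 3: register job_C */5 -> active={job_C:*/5}
Op 4: register job_B */17 -> active={job_B:*/17, job_C:*/5}
Op 5: register job_C */16 -> active={job_B:*/17, job_C:*/16}
Op 6: register job_B */4 -> active={job_B:*/4, job_C:*/16}
Op 7: register job_C */12 -> active={job_B:*/4, job_C:*/12}
Op 8: register job_B */8 -> active={job_B:*/8, job_C:*/12}
Op 9: unregister job_C -> active={job_B:*/8}
Op 10: unregister job_B -> active={}
Op 11: register job_A */3 -> active={job_A:*/3}
  job_A: interval 3, next fire after T=77 is 78
Earliest = 78, winner (lex tiebreak) = job_A

Answer: job_A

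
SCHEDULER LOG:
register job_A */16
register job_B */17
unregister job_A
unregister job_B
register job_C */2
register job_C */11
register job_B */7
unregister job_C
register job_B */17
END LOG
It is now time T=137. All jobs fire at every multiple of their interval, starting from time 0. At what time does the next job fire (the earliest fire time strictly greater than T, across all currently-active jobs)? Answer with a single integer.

Answer: 153

Derivation:
Op 1: register job_A */16 -> active={job_A:*/16}
Op 2: register job_B */17 -> active={job_A:*/16, job_B:*/17}
Op 3: unregister job_A -> active={job_B:*/17}
Op 4: unregister job_B -> active={}
Op 5: register job_C */2 -> active={job_C:*/2}
Op 6: register job_C */11 -> active={job_C:*/11}
Op 7: register job_B */7 -> active={job_B:*/7, job_C:*/11}
Op 8: unregister job_C -> active={job_B:*/7}
Op 9: register job_B */17 -> active={job_B:*/17}
  job_B: interval 17, next fire after T=137 is 153
Earliest fire time = 153 (job job_B)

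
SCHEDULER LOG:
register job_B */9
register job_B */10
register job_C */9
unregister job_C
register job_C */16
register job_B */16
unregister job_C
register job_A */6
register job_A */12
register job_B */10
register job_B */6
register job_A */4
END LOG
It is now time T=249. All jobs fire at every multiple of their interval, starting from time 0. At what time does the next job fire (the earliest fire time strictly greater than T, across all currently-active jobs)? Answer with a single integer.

Answer: 252

Derivation:
Op 1: register job_B */9 -> active={job_B:*/9}
Op 2: register job_B */10 -> active={job_B:*/10}
Op 3: register job_C */9 -> active={job_B:*/10, job_C:*/9}
Op 4: unregister job_C -> active={job_B:*/10}
Op 5: register job_C */16 -> active={job_B:*/10, job_C:*/16}
Op 6: register job_B */16 -> active={job_B:*/16, job_C:*/16}
Op 7: unregister job_C -> active={job_B:*/16}
Op 8: register job_A */6 -> active={job_A:*/6, job_B:*/16}
Op 9: register job_A */12 -> active={job_A:*/12, job_B:*/16}
Op 10: register job_B */10 -> active={job_A:*/12, job_B:*/10}
Op 11: register job_B */6 -> active={job_A:*/12, job_B:*/6}
Op 12: register job_A */4 -> active={job_A:*/4, job_B:*/6}
  job_A: interval 4, next fire after T=249 is 252
  job_B: interval 6, next fire after T=249 is 252
Earliest fire time = 252 (job job_A)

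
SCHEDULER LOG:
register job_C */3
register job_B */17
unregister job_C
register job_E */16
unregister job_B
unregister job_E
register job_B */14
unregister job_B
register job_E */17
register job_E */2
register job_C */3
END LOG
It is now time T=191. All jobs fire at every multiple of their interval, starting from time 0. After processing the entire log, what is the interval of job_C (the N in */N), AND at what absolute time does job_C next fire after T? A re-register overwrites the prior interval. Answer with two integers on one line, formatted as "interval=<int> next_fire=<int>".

Op 1: register job_C */3 -> active={job_C:*/3}
Op 2: register job_B */17 -> active={job_B:*/17, job_C:*/3}
Op 3: unregister job_C -> active={job_B:*/17}
Op 4: register job_E */16 -> active={job_B:*/17, job_E:*/16}
Op 5: unregister job_B -> active={job_E:*/16}
Op 6: unregister job_E -> active={}
Op 7: register job_B */14 -> active={job_B:*/14}
Op 8: unregister job_B -> active={}
Op 9: register job_E */17 -> active={job_E:*/17}
Op 10: register job_E */2 -> active={job_E:*/2}
Op 11: register job_C */3 -> active={job_C:*/3, job_E:*/2}
Final interval of job_C = 3
Next fire of job_C after T=191: (191//3+1)*3 = 192

Answer: interval=3 next_fire=192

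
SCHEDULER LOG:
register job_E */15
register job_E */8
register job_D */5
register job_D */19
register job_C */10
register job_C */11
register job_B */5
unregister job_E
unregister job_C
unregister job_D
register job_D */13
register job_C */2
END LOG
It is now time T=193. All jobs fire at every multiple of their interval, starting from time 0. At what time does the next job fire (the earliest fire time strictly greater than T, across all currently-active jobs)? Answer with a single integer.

Answer: 194

Derivation:
Op 1: register job_E */15 -> active={job_E:*/15}
Op 2: register job_E */8 -> active={job_E:*/8}
Op 3: register job_D */5 -> active={job_D:*/5, job_E:*/8}
Op 4: register job_D */19 -> active={job_D:*/19, job_E:*/8}
Op 5: register job_C */10 -> active={job_C:*/10, job_D:*/19, job_E:*/8}
Op 6: register job_C */11 -> active={job_C:*/11, job_D:*/19, job_E:*/8}
Op 7: register job_B */5 -> active={job_B:*/5, job_C:*/11, job_D:*/19, job_E:*/8}
Op 8: unregister job_E -> active={job_B:*/5, job_C:*/11, job_D:*/19}
Op 9: unregister job_C -> active={job_B:*/5, job_D:*/19}
Op 10: unregister job_D -> active={job_B:*/5}
Op 11: register job_D */13 -> active={job_B:*/5, job_D:*/13}
Op 12: register job_C */2 -> active={job_B:*/5, job_C:*/2, job_D:*/13}
  job_B: interval 5, next fire after T=193 is 195
  job_C: interval 2, next fire after T=193 is 194
  job_D: interval 13, next fire after T=193 is 195
Earliest fire time = 194 (job job_C)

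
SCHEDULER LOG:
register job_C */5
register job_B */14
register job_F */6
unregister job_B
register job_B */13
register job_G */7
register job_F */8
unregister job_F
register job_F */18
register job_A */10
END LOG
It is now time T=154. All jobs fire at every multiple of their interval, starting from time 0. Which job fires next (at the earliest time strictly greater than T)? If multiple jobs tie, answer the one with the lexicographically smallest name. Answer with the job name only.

Answer: job_C

Derivation:
Op 1: register job_C */5 -> active={job_C:*/5}
Op 2: register job_B */14 -> active={job_B:*/14, job_C:*/5}
Op 3: register job_F */6 -> active={job_B:*/14, job_C:*/5, job_F:*/6}
Op 4: unregister job_B -> active={job_C:*/5, job_F:*/6}
Op 5: register job_B */13 -> active={job_B:*/13, job_C:*/5, job_F:*/6}
Op 6: register job_G */7 -> active={job_B:*/13, job_C:*/5, job_F:*/6, job_G:*/7}
Op 7: register job_F */8 -> active={job_B:*/13, job_C:*/5, job_F:*/8, job_G:*/7}
Op 8: unregister job_F -> active={job_B:*/13, job_C:*/5, job_G:*/7}
Op 9: register job_F */18 -> active={job_B:*/13, job_C:*/5, job_F:*/18, job_G:*/7}
Op 10: register job_A */10 -> active={job_A:*/10, job_B:*/13, job_C:*/5, job_F:*/18, job_G:*/7}
  job_A: interval 10, next fire after T=154 is 160
  job_B: interval 13, next fire after T=154 is 156
  job_C: interval 5, next fire after T=154 is 155
  job_F: interval 18, next fire after T=154 is 162
  job_G: interval 7, next fire after T=154 is 161
Earliest = 155, winner (lex tiebreak) = job_C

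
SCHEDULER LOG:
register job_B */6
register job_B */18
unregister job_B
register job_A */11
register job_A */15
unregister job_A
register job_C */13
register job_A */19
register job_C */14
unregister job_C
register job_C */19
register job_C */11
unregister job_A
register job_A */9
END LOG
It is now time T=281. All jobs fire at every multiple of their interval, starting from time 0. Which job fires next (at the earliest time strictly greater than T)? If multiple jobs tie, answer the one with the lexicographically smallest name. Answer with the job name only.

Op 1: register job_B */6 -> active={job_B:*/6}
Op 2: register job_B */18 -> active={job_B:*/18}
Op 3: unregister job_B -> active={}
Op 4: register job_A */11 -> active={job_A:*/11}
Op 5: register job_A */15 -> active={job_A:*/15}
Op 6: unregister job_A -> active={}
Op 7: register job_C */13 -> active={job_C:*/13}
Op 8: register job_A */19 -> active={job_A:*/19, job_C:*/13}
Op 9: register job_C */14 -> active={job_A:*/19, job_C:*/14}
Op 10: unregister job_C -> active={job_A:*/19}
Op 11: register job_C */19 -> active={job_A:*/19, job_C:*/19}
Op 12: register job_C */11 -> active={job_A:*/19, job_C:*/11}
Op 13: unregister job_A -> active={job_C:*/11}
Op 14: register job_A */9 -> active={job_A:*/9, job_C:*/11}
  job_A: interval 9, next fire after T=281 is 288
  job_C: interval 11, next fire after T=281 is 286
Earliest = 286, winner (lex tiebreak) = job_C

Answer: job_C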